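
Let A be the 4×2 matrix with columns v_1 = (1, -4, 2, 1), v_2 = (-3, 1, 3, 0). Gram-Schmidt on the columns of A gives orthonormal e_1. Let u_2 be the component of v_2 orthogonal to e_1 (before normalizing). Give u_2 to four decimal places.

v_1 = (1, -4, 2, 1); ‖v_1‖ = 4.6904, so e_1 = (0.2132, -0.8528, 0.4264, 0.2132).
e_1·v_2 = 0.2132·(-3) + (-0.8528)·1 + 0.4264·3 + 0.2132·0 = -0.2132.
u_2 = v_2 + 0.2132·e_1 = (-2.9545, 0.8182, 3.0909, 0.0455).

u_2 = (-2.9545, 0.8182, 3.0909, 0.0455)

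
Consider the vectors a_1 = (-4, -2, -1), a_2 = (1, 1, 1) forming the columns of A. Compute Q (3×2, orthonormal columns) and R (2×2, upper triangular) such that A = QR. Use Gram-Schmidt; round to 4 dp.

a_1 = (-4, -2, -1); ‖a_1‖ = 4.5826, so e_1 = (-0.8729, -0.4364, -0.2182).
e_1·a_2 = (-0.8729)·1 + (-0.4364)·1 + (-0.2182)·1 = -1.5275.
u_2 = a_2 + 1.5275·e_1 = (-0.3333, 0.3333, 0.6667).
‖u_2‖ = 0.8165, so e_2 = (-0.4082, 0.4082, 0.8165).

Q = [[-0.8729, -0.4082], [-0.4364, 0.4082], [-0.2182, 0.8165]], R = [[4.5826, -1.5275], [0.0000, 0.8165]]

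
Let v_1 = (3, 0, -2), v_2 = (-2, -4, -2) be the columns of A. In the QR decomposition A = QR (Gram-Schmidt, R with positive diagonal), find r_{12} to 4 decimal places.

q_1 = v_1/‖v_1‖ = (3, 0, -2)/3.6056 = (0.8321, 0.0000, -0.5547).
r_{12} = q_1·v_2 = -0.5547.

r_{12} = -0.5547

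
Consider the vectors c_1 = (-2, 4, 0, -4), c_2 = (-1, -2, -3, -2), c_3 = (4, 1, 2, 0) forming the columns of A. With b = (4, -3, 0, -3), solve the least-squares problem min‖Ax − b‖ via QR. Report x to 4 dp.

c_1 = (-2, 4, 0, -4); ‖c_1‖ = 6.0000, so e_1 = (-0.3333, 0.6667, 0.0000, -0.6667).
e_1·c_2 = (-0.3333)·(-1) + 0.6667·(-2) + 0.0000·(-3) + (-0.6667)·(-2) = 0.3333.
u_2 = c_2 − 0.3333·e_1 = (-0.8889, -2.2222, -3.0000, -1.7778).
‖u_2‖ = 4.2295, so e_2 = (-0.2102, -0.5254, -0.7093, -0.4203).
e_1·c_3 = (-0.3333)·4 + 0.6667·1 + 0.0000·2 + (-0.6667)·0 = -0.6667; e_2·c_3 = (-0.2102)·4 + (-0.5254)·1 + (-0.7093)·2 + (-0.4203)·0 = -2.7847.
u_3 = c_3 + 0.6667·e_1 + 2.7847·e_2 = (3.1925, -0.0186, 0.0248, -1.6149).
‖u_3‖ = 3.5779, so e_3 = (0.8923, -0.0052, 0.0069, -0.4514).
Qᵀb = (-1.3333, 1.9965, 4.9389).
Back-substitute: x_3 = 4.9389/3.5779 = 1.3804.
x_2 = (1.9965 + 2.7847·1.3804)/4.2295 = 1.3809.
x_1 = (-1.3333 − 0.3333·1.3809 + 0.6667·1.3804)/6.0000 = -0.1456.

x = (-0.1456, 1.3809, 1.3804)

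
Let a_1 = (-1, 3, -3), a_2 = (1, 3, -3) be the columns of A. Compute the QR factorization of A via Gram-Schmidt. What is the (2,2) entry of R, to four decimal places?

r_{22} = 1.9467

a_1 = (-1, 3, -3); ‖a_1‖ = 4.3589, so q_1 = (-0.2294, 0.6882, -0.6882).
q_1·a_2 = (-0.2294)·1 + 0.6882·3 + (-0.6882)·(-3) = 3.9001.
u_2 = a_2 − 3.9001·q_1 = (1.8947, 0.3158, -0.3158).
r_{22} = ‖u_2‖ = 1.9467.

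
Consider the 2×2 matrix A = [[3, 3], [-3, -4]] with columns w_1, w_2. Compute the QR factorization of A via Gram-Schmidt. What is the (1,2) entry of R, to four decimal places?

r_{12} = 4.9497

w_1 = (3, -3); ‖w_1‖ = 4.2426, so e_1 = (0.7071, -0.7071).
r_{12} = e_1·w_2 = 4.9497.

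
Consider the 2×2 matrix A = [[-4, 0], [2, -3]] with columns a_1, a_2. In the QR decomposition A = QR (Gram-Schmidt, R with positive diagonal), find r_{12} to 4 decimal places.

a_1 = (-4, 2); ‖a_1‖ = 4.4721, so q_1 = (-0.8944, 0.4472).
r_{12} = q_1·a_2 = -1.3416.

r_{12} = -1.3416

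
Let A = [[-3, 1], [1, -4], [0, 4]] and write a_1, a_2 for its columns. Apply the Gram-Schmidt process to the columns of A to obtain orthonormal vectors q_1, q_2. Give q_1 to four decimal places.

q_1 = (-0.9487, 0.3162, 0.0000)

a_1 = (-3, 1, 0); ‖a_1‖ = 3.1623, so q_1 = (-0.9487, 0.3162, 0.0000).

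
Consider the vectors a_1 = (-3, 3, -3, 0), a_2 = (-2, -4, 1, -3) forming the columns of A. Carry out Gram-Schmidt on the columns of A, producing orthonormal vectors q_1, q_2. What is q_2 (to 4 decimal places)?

q_2 = (-0.5774, -0.5774, 0.0000, -0.5774)

a_1 = (-3, 3, -3, 0); ‖a_1‖ = 5.1962, so q_1 = (-0.5774, 0.5774, -0.5774, 0.0000).
q_1·a_2 = (-0.5774)·(-2) + 0.5774·(-4) + (-0.5774)·1 + 0.0000·(-3) = -1.7321.
u_2 = a_2 + 1.7321·q_1 = (-3.0000, -3.0000, 0.0000, -3.0000).
‖u_2‖ = 5.1962, so q_2 = (-0.5774, -0.5774, 0.0000, -0.5774).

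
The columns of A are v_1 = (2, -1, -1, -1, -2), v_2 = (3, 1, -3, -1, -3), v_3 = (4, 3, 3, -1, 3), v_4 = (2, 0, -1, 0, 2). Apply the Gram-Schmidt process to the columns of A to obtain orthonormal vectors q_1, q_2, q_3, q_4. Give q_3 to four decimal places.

q_1 = v_1/‖v_1‖ = (2, -1, -1, -1, -2)/3.3166 = (0.6030, -0.3015, -0.3015, -0.3015, -0.6030).
r_{12} = q_1·v_2 = 4.5227.
u_2 = v_2 − 4.5227·q_1 = (0.2727, 2.3636, -1.6364, 0.3636, -0.2727).
‖u_2‖ = 2.9233, so q_2 = (0.0933, 0.8086, -0.5598, 0.1244, -0.0933).
r_{13} = q_1·v_3 = -0.9045; r_{23} = q_2·v_3 = 0.7153.
u_3 = v_3 + 0.9045·q_1 − 0.7153·q_2 = (4.4787, 2.1489, 3.1277, -1.3617, 2.5213).
‖u_3‖ = 6.5322, so q_3 = (0.6856, 0.3290, 0.4788, -0.2085, 0.3860).

q_3 = (0.6856, 0.3290, 0.4788, -0.2085, 0.3860)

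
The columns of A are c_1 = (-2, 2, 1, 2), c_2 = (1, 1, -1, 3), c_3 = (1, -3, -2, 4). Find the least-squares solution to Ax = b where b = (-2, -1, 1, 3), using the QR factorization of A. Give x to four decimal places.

x = (1.1288, -0.8260, 0.7723)

c_1 = (-2, 2, 1, 2); ‖c_1‖ = 3.6056, so e_1 = (-0.5547, 0.5547, 0.2774, 0.5547).
e_1·c_2 = (-0.5547)·1 + 0.5547·1 + 0.2774·(-1) + 0.5547·3 = 1.3868.
u_2 = c_2 − 1.3868·e_1 = (1.7692, 0.2308, -1.3846, 2.2308).
‖u_2‖ = 3.1744, so e_2 = (0.5573, 0.0727, -0.4362, 0.7027).
e_1·c_3 = (-0.5547)·1 + 0.5547·(-3) + 0.2774·(-2) + 0.5547·4 = -0.5547; e_2·c_3 = 0.5573·1 + 0.0727·(-3) + (-0.4362)·(-2) + 0.7027·4 = 4.0225.
u_3 = c_3 + 0.5547·e_1 − 4.0225·e_2 = (-1.5496, -2.9847, -0.0916, 1.4809).
‖u_3‖ = 3.6758, so e_3 = (-0.4216, -0.8120, -0.0249, 0.4029).
Qᵀb = (2.4962, 0.4846, 2.8389).
Back-substitute: x_3 = 2.8389/3.6758 = 0.7723.
x_2 = (0.4846 − 4.0225·0.7723)/3.1744 = -0.8260.
x_1 = (2.4962 − 1.3868·(-0.8260) + 0.5547·0.7723)/3.6056 = 1.1288.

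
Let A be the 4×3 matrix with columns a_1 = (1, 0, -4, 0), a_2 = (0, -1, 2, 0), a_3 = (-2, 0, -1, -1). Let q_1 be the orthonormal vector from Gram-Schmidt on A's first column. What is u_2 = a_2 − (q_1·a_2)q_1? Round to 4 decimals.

u_2 = (0.4706, -1.0000, 0.1176, 0.0000)

q_1 = a_1/‖a_1‖ = (1, 0, -4, 0)/4.1231 = (0.2425, 0.0000, -0.9701, 0.0000).
r_{12} = q_1·a_2 = -1.9403.
u_2 = a_2 + 1.9403·q_1 = (0.4706, -1.0000, 0.1176, 0.0000).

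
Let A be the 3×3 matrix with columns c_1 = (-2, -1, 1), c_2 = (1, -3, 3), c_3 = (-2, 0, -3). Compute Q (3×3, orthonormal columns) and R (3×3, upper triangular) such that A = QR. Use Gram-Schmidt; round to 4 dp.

c_1 = (-2, -1, 1); ‖c_1‖ = 2.4495, so q_1 = (-0.8165, -0.4082, 0.4082).
q_1·c_2 = (-0.8165)·1 + (-0.4082)·(-3) + 0.4082·3 = 1.6330.
u_2 = c_2 − 1.6330·q_1 = (2.3333, -2.3333, 2.3333).
‖u_2‖ = 4.0415, so q_2 = (0.5774, -0.5774, 0.5774).
q_1·c_3 = (-0.8165)·(-2) + (-0.4082)·0 + 0.4082·(-3) = 0.4082; q_2·c_3 = 0.5774·(-2) + (-0.5774)·0 + 0.5774·(-3) = -2.8868.
u_3 = c_3 − 0.4082·q_1 + 2.8868·q_2 = (0.0000, -1.5000, -1.5000).
‖u_3‖ = 2.1213, so q_3 = (0.0000, -0.7071, -0.7071).

Q = [[-0.8165, 0.5774, 0.0000], [-0.4082, -0.5774, -0.7071], [0.4082, 0.5774, -0.7071]], R = [[2.4495, 1.6330, 0.4082], [0.0000, 4.0415, -2.8868], [0.0000, 0.0000, 2.1213]]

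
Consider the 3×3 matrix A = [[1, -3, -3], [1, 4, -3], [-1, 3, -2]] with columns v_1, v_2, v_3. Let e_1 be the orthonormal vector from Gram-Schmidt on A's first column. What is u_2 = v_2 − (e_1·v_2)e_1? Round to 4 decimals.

v_1 = (1, 1, -1); ‖v_1‖ = 1.7321, so e_1 = (0.5774, 0.5774, -0.5774).
e_1·v_2 = 0.5774·(-3) + 0.5774·4 + (-0.5774)·3 = -1.1547.
u_2 = v_2 + 1.1547·e_1 = (-2.3333, 4.6667, 2.3333).

u_2 = (-2.3333, 4.6667, 2.3333)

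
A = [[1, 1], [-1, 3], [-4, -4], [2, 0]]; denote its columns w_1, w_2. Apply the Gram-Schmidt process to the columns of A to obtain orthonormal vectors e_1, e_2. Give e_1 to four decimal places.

w_1 = (1, -1, -4, 2); ‖w_1‖ = 4.6904, so e_1 = (0.2132, -0.2132, -0.8528, 0.4264).

e_1 = (0.2132, -0.2132, -0.8528, 0.4264)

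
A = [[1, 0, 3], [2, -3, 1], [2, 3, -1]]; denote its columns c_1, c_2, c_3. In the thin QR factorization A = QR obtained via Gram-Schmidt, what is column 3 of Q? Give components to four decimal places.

q_3 = (0.9428, -0.2357, -0.2357)

c_1 = (1, 2, 2); ‖c_1‖ = 3.0000, so q_1 = (0.3333, 0.6667, 0.6667).
q_1·c_2 = 0.3333·0 + 0.6667·(-3) + 0.6667·3 = 0.0000.
u_2 = c_2 + 0.0000·q_1 = (0.0000, -3.0000, 3.0000).
‖u_2‖ = 4.2426, so q_2 = (0.0000, -0.7071, 0.7071).
q_1·c_3 = 0.3333·3 + 0.6667·1 + 0.6667·(-1) = 1.0000; q_2·c_3 = 0.0000·3 + (-0.7071)·1 + 0.7071·(-1) = -1.4142.
u_3 = c_3 − 1.0000·q_1 + 1.4142·q_2 = (2.6667, -0.6667, -0.6667).
‖u_3‖ = 2.8284, so q_3 = (0.9428, -0.2357, -0.2357).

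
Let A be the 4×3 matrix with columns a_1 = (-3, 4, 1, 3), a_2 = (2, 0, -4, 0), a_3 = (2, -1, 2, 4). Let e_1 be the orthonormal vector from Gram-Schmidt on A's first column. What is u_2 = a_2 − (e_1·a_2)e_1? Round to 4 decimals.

u_2 = (1.1429, 1.1429, -3.7143, 0.8571)

a_1 = (-3, 4, 1, 3); ‖a_1‖ = 5.9161, so e_1 = (-0.5071, 0.6761, 0.1690, 0.5071).
e_1·a_2 = (-0.5071)·2 + 0.6761·0 + 0.1690·(-4) + 0.5071·0 = -1.6903.
u_2 = a_2 + 1.6903·e_1 = (1.1429, 1.1429, -3.7143, 0.8571).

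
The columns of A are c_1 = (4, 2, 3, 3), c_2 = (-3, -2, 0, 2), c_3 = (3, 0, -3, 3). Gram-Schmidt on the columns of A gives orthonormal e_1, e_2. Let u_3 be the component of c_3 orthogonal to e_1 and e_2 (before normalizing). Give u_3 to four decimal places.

c_1 = (4, 2, 3, 3); ‖c_1‖ = 6.1644, so e_1 = (0.6489, 0.3244, 0.4867, 0.4867).
e_1·c_2 = 0.6489·(-3) + 0.3244·(-2) + 0.4867·0 + 0.4867·2 = -1.6222.
u_2 = c_2 + 1.6222·e_1 = (-1.9474, -1.4737, 0.7895, 2.7895).
‖u_2‖ = 3.7906, so e_2 = (-0.5137, -0.3888, 0.2083, 0.7359).
e_1·c_3 = 0.6489·3 + 0.3244·0 + 0.4867·(-3) + 0.4867·3 = 1.9467; e_2·c_3 = (-0.5137)·3 + (-0.3888)·0 + 0.2083·(-3) + 0.7359·3 = 0.0417.
u_3 = c_3 − 1.9467·e_1 − 0.0417·e_2 = (1.7582, -0.6154, -3.9560, 2.0220).

u_3 = (1.7582, -0.6154, -3.9560, 2.0220)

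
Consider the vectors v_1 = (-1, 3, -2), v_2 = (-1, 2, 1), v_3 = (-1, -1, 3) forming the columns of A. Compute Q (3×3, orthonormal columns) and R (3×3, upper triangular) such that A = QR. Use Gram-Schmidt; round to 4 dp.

Q = [[-0.2673, -0.3132, -0.9113], [0.8018, 0.4523, -0.3906], [-0.5345, 0.8351, -0.1302]], R = [[3.7417, 1.3363, -2.1381], [0.0000, 2.0529, 2.3660], [0.0000, 0.0000, 0.9113]]

v_1 = (-1, 3, -2); ‖v_1‖ = 3.7417, so e_1 = (-0.2673, 0.8018, -0.5345).
e_1·v_2 = (-0.2673)·(-1) + 0.8018·2 + (-0.5345)·1 = 1.3363.
u_2 = v_2 − 1.3363·e_1 = (-0.6429, 0.9286, 1.7143).
‖u_2‖ = 2.0529, so e_2 = (-0.3132, 0.4523, 0.8351).
e_1·v_3 = (-0.2673)·(-1) + 0.8018·(-1) + (-0.5345)·3 = -2.1381; e_2·v_3 = (-0.3132)·(-1) + 0.4523·(-1) + 0.8351·3 = 2.3660.
u_3 = v_3 + 2.1381·e_1 − 2.3660·e_2 = (-0.8305, -0.3559, -0.1186).
‖u_3‖ = 0.9113, so e_3 = (-0.9113, -0.3906, -0.1302).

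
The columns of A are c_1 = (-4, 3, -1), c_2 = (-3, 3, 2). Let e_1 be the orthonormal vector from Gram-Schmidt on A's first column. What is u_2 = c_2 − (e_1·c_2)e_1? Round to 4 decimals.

e_1 = c_1/‖c_1‖ = (-4, 3, -1)/5.0990 = (-0.7845, 0.5883, -0.1961).
r_{12} = e_1·c_2 = 3.7262.
u_2 = c_2 − 3.7262·e_1 = (-0.0769, 0.8077, 2.7308).

u_2 = (-0.0769, 0.8077, 2.7308)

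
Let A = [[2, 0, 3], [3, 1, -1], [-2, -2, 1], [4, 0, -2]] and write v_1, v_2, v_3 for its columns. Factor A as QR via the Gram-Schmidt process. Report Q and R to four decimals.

v_1 = (2, 3, -2, 4); ‖v_1‖ = 5.7446, so q_1 = (0.3482, 0.5222, -0.3482, 0.6963).
q_1·v_2 = 0.3482·0 + 0.5222·1 + (-0.3482)·(-2) + 0.6963·0 = 1.2185.
u_2 = v_2 − 1.2185·q_1 = (-0.4242, 0.3636, -1.5758, -0.8485).
‖u_2‖ = 1.8749, so q_2 = (-0.2263, 0.1940, -0.8405, -0.4526).
q_1·v_3 = 0.3482·3 + 0.5222·(-1) + (-0.3482)·1 + 0.6963·(-2) = -1.2185; q_2·v_3 = (-0.2263)·3 + 0.1940·(-1) + (-0.8405)·1 + (-0.4526)·(-2) = -0.8081.
u_3 = v_3 + 1.2185·q_1 + 0.8081·q_2 = (3.2414, -0.2069, -0.1034, -1.5172).
‖u_3‖ = 3.5864, so q_3 = (0.9038, -0.0577, -0.0288, -0.4231).

Q = [[0.3482, -0.2263, 0.9038], [0.5222, 0.1940, -0.0577], [-0.3482, -0.8405, -0.0288], [0.6963, -0.4526, -0.4231]], R = [[5.7446, 1.2185, -1.2185], [0.0000, 1.8749, -0.8081], [0.0000, 0.0000, 3.5864]]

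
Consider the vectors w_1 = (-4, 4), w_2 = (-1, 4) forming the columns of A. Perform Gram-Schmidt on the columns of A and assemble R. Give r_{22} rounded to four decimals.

r_{22} = 2.1213

w_1 = (-4, 4); ‖w_1‖ = 5.6569, so q_1 = (-0.7071, 0.7071).
q_1·w_2 = (-0.7071)·(-1) + 0.7071·4 = 3.5355.
u_2 = w_2 − 3.5355·q_1 = (1.5000, 1.5000).
r_{22} = ‖u_2‖ = 2.1213.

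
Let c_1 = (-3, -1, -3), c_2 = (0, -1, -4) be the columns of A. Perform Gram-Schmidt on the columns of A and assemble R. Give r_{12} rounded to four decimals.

r_{12} = 2.9824

c_1 = (-3, -1, -3); ‖c_1‖ = 4.3589, so q_1 = (-0.6882, -0.2294, -0.6882).
r_{12} = q_1·c_2 = 2.9824.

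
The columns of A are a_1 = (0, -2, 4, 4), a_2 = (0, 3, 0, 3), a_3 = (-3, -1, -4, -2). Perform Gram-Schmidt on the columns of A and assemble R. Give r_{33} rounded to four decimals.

e_1 = a_1/‖a_1‖ = (0, -2, 4, 4)/6.0000 = (0.0000, -0.3333, 0.6667, 0.6667).
r_{12} = e_1·a_2 = 1.0000.
u_2 = a_2 − 1.0000·e_1 = (0.0000, 3.3333, -0.6667, 2.3333).
‖u_2‖ = 4.1231, so e_2 = (0.0000, 0.8085, -0.1617, 0.5659).
r_{13} = e_1·a_3 = -3.6667; r_{23} = e_2·a_3 = -1.2935.
u_3 = a_3 + 3.6667·e_1 + 1.2935·e_2 = (-3.0000, -1.1765, -1.7647, 1.1765).
r_{33} = ‖u_3‖ = 3.8578.

r_{33} = 3.8578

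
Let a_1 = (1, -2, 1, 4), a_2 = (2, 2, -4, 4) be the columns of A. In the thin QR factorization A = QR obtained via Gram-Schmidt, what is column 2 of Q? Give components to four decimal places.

q_2 = (0.2595, 0.4886, -0.7481, 0.3664)

q_1 = a_1/‖a_1‖ = (1, -2, 1, 4)/4.6904 = (0.2132, -0.4264, 0.2132, 0.8528).
r_{12} = q_1·a_2 = 2.1320.
u_2 = a_2 − 2.1320·q_1 = (1.5455, 2.9091, -4.4545, 2.1818).
‖u_2‖ = 5.9544, so q_2 = (0.2595, 0.4886, -0.7481, 0.3664).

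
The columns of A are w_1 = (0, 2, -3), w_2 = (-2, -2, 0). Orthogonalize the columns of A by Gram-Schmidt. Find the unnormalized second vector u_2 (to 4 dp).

u_2 = (-2.0000, -1.3846, -0.9231)

w_1 = (0, 2, -3); ‖w_1‖ = 3.6056, so e_1 = (0.0000, 0.5547, -0.8321).
e_1·w_2 = 0.0000·(-2) + 0.5547·(-2) + (-0.8321)·0 = -1.1094.
u_2 = w_2 + 1.1094·e_1 = (-2.0000, -1.3846, -0.9231).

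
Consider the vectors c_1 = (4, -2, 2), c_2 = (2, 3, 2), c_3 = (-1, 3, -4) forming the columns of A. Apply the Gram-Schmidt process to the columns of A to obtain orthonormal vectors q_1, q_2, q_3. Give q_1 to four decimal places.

q_1 = (0.8165, -0.4082, 0.4082)

q_1 = c_1/‖c_1‖ = (4, -2, 2)/4.8990 = (0.8165, -0.4082, 0.4082).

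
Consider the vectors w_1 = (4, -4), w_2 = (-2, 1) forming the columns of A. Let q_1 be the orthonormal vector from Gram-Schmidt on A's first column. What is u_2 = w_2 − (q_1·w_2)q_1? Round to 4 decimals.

q_1 = w_1/‖w_1‖ = (4, -4)/5.6569 = (0.7071, -0.7071).
r_{12} = q_1·w_2 = -2.1213.
u_2 = w_2 + 2.1213·q_1 = (-0.5000, -0.5000).

u_2 = (-0.5000, -0.5000)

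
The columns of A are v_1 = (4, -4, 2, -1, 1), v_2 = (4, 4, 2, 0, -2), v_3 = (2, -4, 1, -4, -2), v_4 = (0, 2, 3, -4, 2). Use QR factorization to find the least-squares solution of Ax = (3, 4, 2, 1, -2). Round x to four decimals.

x = (-0.0349, 0.9125, -0.1155, -0.0660)

e_1 = v_1/‖v_1‖ = (4, -4, 2, -1, 1)/6.1644 = (0.6489, -0.6489, 0.3244, -0.1622, 0.1622).
r_{12} = e_1·v_2 = 0.3244.
u_2 = v_2 − 0.3244·e_1 = (3.7895, 4.2105, 1.8947, 0.0526, -2.0526).
‖u_2‖ = 6.3162, so e_2 = (0.6000, 0.6666, 0.3000, 0.0083, -0.3250).
r_{13} = e_1·v_3 = 4.5422; r_{23} = e_2·v_3 = -0.5500.
u_3 = v_3 − 4.5422·e_1 + 0.5500·e_2 = (-0.6174, -0.6860, -0.3087, -3.2586, -2.9156).
‖u_3‖ = 4.4795, so e_3 = (-0.1378, -0.1531, -0.0689, -0.7274, -0.6509).
r_{14} = e_1·v_4 = 0.6489; r_{24} = e_2·v_4 = 1.5499; r_{34} = e_3·v_4 = 1.0950.
u_4 = v_4 − 0.6489·e_1 − 1.5499·e_2 − 1.0950·e_3 = (-1.2000, 1.5556, 2.4000, -3.1111, 3.1111).
‖u_4‖ = 5.3831, so e_4 = (-0.2229, 0.2890, 0.4458, -0.5779, 0.5779).
Qᵀb = (-0.4867, 5.7246, -0.5896, -0.3550).
Back-substitute: x_4 = -0.3550/5.3831 = -0.0660.
x_3 = (-0.5896 − 1.0950·(-0.0660))/4.4795 = -0.1155.
x_2 = (5.7246 + 0.5500·(-0.1155) − 1.5499·(-0.0660))/6.3162 = 0.9125.
x_1 = (-0.4867 − 0.3244·0.9125 − 4.5422·(-0.1155) − 0.6489·(-0.0660))/6.1644 = -0.0349.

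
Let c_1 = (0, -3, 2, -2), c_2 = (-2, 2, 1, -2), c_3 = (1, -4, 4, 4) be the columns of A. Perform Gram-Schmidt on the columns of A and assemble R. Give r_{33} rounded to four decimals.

q_1 = c_1/‖c_1‖ = (0, -3, 2, -2)/4.1231 = (0.0000, -0.7276, 0.4851, -0.4851).
r_{12} = q_1·c_2 = 0.0000.
u_2 = c_2 + 0.0000·q_1 = (-2.0000, 2.0000, 1.0000, -2.0000).
‖u_2‖ = 3.6056, so q_2 = (-0.5547, 0.5547, 0.2774, -0.5547).
r_{13} = q_1·c_3 = 2.9104; r_{23} = q_2·c_3 = -3.8829.
u_3 = c_3 − 2.9104·q_1 + 3.8829·q_2 = (-1.1538, 0.2715, 3.6652, 3.2579).
r_{33} = ‖u_3‖ = 5.0450.

r_{33} = 5.0450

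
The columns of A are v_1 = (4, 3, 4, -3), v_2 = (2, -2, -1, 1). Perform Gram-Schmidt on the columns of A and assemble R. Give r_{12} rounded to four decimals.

r_{12} = -0.7071

v_1 = (4, 3, 4, -3); ‖v_1‖ = 7.0711, so q_1 = (0.5657, 0.4243, 0.5657, -0.4243).
r_{12} = q_1·v_2 = -0.7071.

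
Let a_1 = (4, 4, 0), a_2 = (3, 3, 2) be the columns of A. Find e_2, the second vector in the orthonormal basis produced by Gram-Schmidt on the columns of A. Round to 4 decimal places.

e_2 = (0.0000, 0.0000, 1.0000)

e_1 = a_1/‖a_1‖ = (4, 4, 0)/5.6569 = (0.7071, 0.7071, 0.0000).
r_{12} = e_1·a_2 = 4.2426.
u_2 = a_2 − 4.2426·e_1 = (0.0000, 0.0000, 2.0000).
‖u_2‖ = 2.0000, so e_2 = (0.0000, 0.0000, 1.0000).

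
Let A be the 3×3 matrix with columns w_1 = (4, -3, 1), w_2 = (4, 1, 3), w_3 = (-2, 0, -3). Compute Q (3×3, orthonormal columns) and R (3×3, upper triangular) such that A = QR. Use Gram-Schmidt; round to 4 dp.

w_1 = (4, -3, 1); ‖w_1‖ = 5.0990, so e_1 = (0.7845, -0.5883, 0.1961).
e_1·w_2 = 0.7845·4 + (-0.5883)·1 + 0.1961·3 = 3.1379.
u_2 = w_2 − 3.1379·e_1 = (1.5385, 2.8462, 2.3846).
‖u_2‖ = 4.0192, so e_2 = (0.3828, 0.7081, 0.5933).
e_1·w_3 = 0.7845·(-2) + (-0.5883)·0 + 0.1961·(-3) = -2.1573; e_2·w_3 = 0.3828·(-2) + 0.7081·0 + 0.5933·(-3) = -2.5455.
u_3 = w_3 + 2.1573·e_1 + 2.5455·e_2 = (0.6667, 0.5333, -1.0667).
‖u_3‖ = 1.3663, so e_3 = (0.4880, 0.3904, -0.7807).

Q = [[0.7845, 0.3828, 0.4880], [-0.5883, 0.7081, 0.3904], [0.1961, 0.5933, -0.7807]], R = [[5.0990, 3.1379, -2.1573], [0.0000, 4.0192, -2.5455], [0.0000, 0.0000, 1.3663]]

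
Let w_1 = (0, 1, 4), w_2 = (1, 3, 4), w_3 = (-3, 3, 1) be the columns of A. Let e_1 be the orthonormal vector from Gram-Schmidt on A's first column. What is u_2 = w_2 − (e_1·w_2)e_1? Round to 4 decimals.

w_1 = (0, 1, 4); ‖w_1‖ = 4.1231, so e_1 = (0.0000, 0.2425, 0.9701).
e_1·w_2 = 0.0000·1 + 0.2425·3 + 0.9701·4 = 4.6082.
u_2 = w_2 − 4.6082·e_1 = (1.0000, 1.8824, -0.4706).

u_2 = (1.0000, 1.8824, -0.4706)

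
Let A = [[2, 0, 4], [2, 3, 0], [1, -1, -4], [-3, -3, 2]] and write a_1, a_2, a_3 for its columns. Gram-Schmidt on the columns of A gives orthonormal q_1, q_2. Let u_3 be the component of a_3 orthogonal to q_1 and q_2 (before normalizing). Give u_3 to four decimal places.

q_1 = a_1/‖a_1‖ = (2, 2, 1, -3)/4.2426 = (0.4714, 0.4714, 0.2357, -0.7071).
r_{12} = q_1·a_2 = 3.2998.
u_2 = a_2 − 3.2998·q_1 = (-1.5556, 1.4444, -1.7778, -0.6667).
‖u_2‖ = 2.8480, so q_2 = (-0.5462, 0.5072, -0.6242, -0.2341).
r_{13} = q_1·a_3 = -0.4714; r_{23} = q_2·a_3 = -0.1561.
u_3 = a_3 + 0.4714·q_1 + 0.1561·q_2 = (4.1370, 0.3014, -3.9863, 1.6301).

u_3 = (4.1370, 0.3014, -3.9863, 1.6301)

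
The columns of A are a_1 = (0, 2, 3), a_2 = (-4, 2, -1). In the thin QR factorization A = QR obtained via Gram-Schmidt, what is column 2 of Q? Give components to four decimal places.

q_2 = (-0.8745, 0.4036, -0.2691)

a_1 = (0, 2, 3); ‖a_1‖ = 3.6056, so q_1 = (0.0000, 0.5547, 0.8321).
q_1·a_2 = 0.0000·(-4) + 0.5547·2 + 0.8321·(-1) = 0.2774.
u_2 = a_2 − 0.2774·q_1 = (-4.0000, 1.8462, -1.2308).
‖u_2‖ = 4.5742, so q_2 = (-0.8745, 0.4036, -0.2691).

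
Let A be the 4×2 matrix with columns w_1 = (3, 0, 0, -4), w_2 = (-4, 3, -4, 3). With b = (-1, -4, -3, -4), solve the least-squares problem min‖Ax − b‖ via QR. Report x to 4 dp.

x = (0.6795, 0.1662)

w_1 = (3, 0, 0, -4); ‖w_1‖ = 5.0000, so q_1 = (0.6000, 0.0000, 0.0000, -0.8000).
q_1·w_2 = 0.6000·(-4) + 0.0000·3 + 0.0000·(-4) + (-0.8000)·3 = -4.8000.
u_2 = w_2 + 4.8000·q_1 = (-1.1200, 3.0000, -4.0000, -0.8400).
‖u_2‖ = 5.1923, so q_2 = (-0.2157, 0.5778, -0.7704, -0.1618).
Qᵀb = (2.6000, 0.8628).
Back-substitute: x_2 = 0.8628/5.1923 = 0.1662.
x_1 = (2.6000 + 4.8000·0.1662)/5.0000 = 0.6795.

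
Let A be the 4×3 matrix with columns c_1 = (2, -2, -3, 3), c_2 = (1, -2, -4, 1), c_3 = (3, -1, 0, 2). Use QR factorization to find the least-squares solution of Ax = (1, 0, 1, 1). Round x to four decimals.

x = (0.2885, -0.4615, 0.2995)

e_1 = c_1/‖c_1‖ = (2, -2, -3, 3)/5.0990 = (0.3922, -0.3922, -0.5883, 0.5883).
r_{12} = e_1·c_2 = 4.1184.
u_2 = c_2 − 4.1184·e_1 = (-0.6154, -0.3846, -1.5769, -1.4231).
‖u_2‖ = 2.2447, so e_2 = (-0.2742, -0.1713, -0.7025, -0.6340).
r_{13} = e_1·c_3 = 2.7456; r_{23} = e_2·c_3 = -1.9191.
u_3 = c_3 − 2.7456·e_1 + 1.9191·e_2 = (1.3969, -0.2519, 0.2672, -0.8321).
‖u_3‖ = 1.6669, so e_3 = (0.8380, -0.1511, 0.1603, -0.4992).
Qᵀb = (0.3922, -1.6107, 0.4992).
Back-substitute: x_3 = 0.4992/1.6669 = 0.2995.
x_2 = (-1.6107 + 1.9191·0.2995)/2.2447 = -0.4615.
x_1 = (0.3922 − 4.1184·(-0.4615) − 2.7456·0.2995)/5.0990 = 0.2885.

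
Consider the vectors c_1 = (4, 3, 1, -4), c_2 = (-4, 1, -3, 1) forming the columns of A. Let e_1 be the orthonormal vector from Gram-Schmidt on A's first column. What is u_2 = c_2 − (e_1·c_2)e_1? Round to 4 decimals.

u_2 = (-2.0952, 2.4286, -2.5238, -0.9048)

c_1 = (4, 3, 1, -4); ‖c_1‖ = 6.4807, so e_1 = (0.6172, 0.4629, 0.1543, -0.6172).
e_1·c_2 = 0.6172·(-4) + 0.4629·1 + 0.1543·(-3) + (-0.6172)·1 = -3.0861.
u_2 = c_2 + 3.0861·e_1 = (-2.0952, 2.4286, -2.5238, -0.9048).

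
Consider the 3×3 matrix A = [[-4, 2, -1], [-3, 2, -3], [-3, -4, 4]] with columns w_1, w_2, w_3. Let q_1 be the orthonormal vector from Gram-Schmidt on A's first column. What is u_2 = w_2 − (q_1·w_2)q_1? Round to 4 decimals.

w_1 = (-4, -3, -3); ‖w_1‖ = 5.8310, so q_1 = (-0.6860, -0.5145, -0.5145).
q_1·w_2 = (-0.6860)·2 + (-0.5145)·2 + (-0.5145)·(-4) = -0.3430.
u_2 = w_2 + 0.3430·q_1 = (1.7647, 1.8235, -4.1765).

u_2 = (1.7647, 1.8235, -4.1765)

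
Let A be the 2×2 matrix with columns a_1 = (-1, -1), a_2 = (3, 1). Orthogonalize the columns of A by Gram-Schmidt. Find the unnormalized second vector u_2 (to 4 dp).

a_1 = (-1, -1); ‖a_1‖ = 1.4142, so e_1 = (-0.7071, -0.7071).
e_1·a_2 = (-0.7071)·3 + (-0.7071)·1 = -2.8284.
u_2 = a_2 + 2.8284·e_1 = (1.0000, -1.0000).

u_2 = (1.0000, -1.0000)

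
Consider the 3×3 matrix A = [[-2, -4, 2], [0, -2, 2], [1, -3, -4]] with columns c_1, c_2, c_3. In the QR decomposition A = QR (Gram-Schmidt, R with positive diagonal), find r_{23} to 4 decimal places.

r_{23} = 1.6330

c_1 = (-2, 0, 1); ‖c_1‖ = 2.2361, so q_1 = (-0.8944, 0.0000, 0.4472).
q_1·c_2 = (-0.8944)·(-4) + 0.0000·(-2) + 0.4472·(-3) = 2.2361.
u_2 = c_2 − 2.2361·q_1 = (-2.0000, -2.0000, -4.0000).
‖u_2‖ = 4.8990, so q_2 = (-0.4082, -0.4082, -0.8165).
r_{23} = q_2·c_3 = 1.6330.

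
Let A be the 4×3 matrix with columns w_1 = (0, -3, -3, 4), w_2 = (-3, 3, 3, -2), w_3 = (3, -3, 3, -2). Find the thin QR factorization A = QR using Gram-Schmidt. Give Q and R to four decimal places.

Q = [[0.0000, -0.8997, 0.0000], [-0.5145, 0.2117, -0.7071], [-0.5145, 0.2117, 0.7071], [0.6860, 0.3176, 0.0000]], R = [[5.8310, -4.4590, -1.3720], [0.0000, 3.3343, -3.3343], [0.0000, 0.0000, 4.2426]]

q_1 = w_1/‖w_1‖ = (0, -3, -3, 4)/5.8310 = (0.0000, -0.5145, -0.5145, 0.6860).
r_{12} = q_1·w_2 = -4.4590.
u_2 = w_2 + 4.4590·q_1 = (-3.0000, 0.7059, 0.7059, 1.0588).
‖u_2‖ = 3.3343, so q_2 = (-0.8997, 0.2117, 0.2117, 0.3176).
r_{13} = q_1·w_3 = -1.3720; r_{23} = q_2·w_3 = -3.3343.
u_3 = w_3 + 1.3720·q_1 + 3.3343·q_2 = (0.0000, -3.0000, 3.0000, 0.0000).
‖u_3‖ = 4.2426, so q_3 = (0.0000, -0.7071, 0.7071, 0.0000).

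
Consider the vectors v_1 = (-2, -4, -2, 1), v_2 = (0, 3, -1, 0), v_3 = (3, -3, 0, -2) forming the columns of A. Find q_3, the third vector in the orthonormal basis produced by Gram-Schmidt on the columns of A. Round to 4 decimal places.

v_1 = (-2, -4, -2, 1); ‖v_1‖ = 5.0000, so q_1 = (-0.4000, -0.8000, -0.4000, 0.2000).
q_1·v_2 = (-0.4000)·0 + (-0.8000)·3 + (-0.4000)·(-1) + 0.2000·0 = -2.0000.
u_2 = v_2 + 2.0000·q_1 = (-0.8000, 1.4000, -1.8000, 0.4000).
‖u_2‖ = 2.4495, so q_2 = (-0.3266, 0.5715, -0.7348, 0.1633).
q_1·v_3 = (-0.4000)·3 + (-0.8000)·(-3) + (-0.4000)·0 + 0.2000·(-2) = 0.8000; q_2·v_3 = (-0.3266)·3 + 0.5715·(-3) + (-0.7348)·0 + 0.1633·(-2) = -3.0210.
u_3 = v_3 − 0.8000·q_1 + 3.0210·q_2 = (2.3333, -0.6333, -1.9000, -1.6667).
‖u_3‖ = 3.4976, so q_3 = (0.6671, -0.1811, -0.5432, -0.4765).

q_3 = (0.6671, -0.1811, -0.5432, -0.4765)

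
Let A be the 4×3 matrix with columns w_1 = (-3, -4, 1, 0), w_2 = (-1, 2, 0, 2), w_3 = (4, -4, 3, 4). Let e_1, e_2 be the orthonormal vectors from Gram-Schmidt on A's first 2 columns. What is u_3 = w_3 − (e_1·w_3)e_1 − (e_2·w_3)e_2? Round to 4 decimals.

u_3 = (4.2871, -2.5167, 2.7943, 4.6603)

e_1 = w_1/‖w_1‖ = (-3, -4, 1, 0)/5.0990 = (-0.5883, -0.7845, 0.1961, 0.0000).
r_{12} = e_1·w_2 = -0.9806.
u_2 = w_2 + 0.9806·e_1 = (-1.5769, 1.2308, 0.1923, 2.0000).
‖u_2‖ = 2.8352, so e_2 = (-0.5562, 0.4341, 0.0678, 0.7054).
r_{13} = e_1·w_3 = 1.3728; r_{23} = e_2·w_3 = -0.9360.
u_3 = w_3 − 1.3728·e_1 + 0.9360·e_2 = (4.2871, -2.5167, 2.7943, 4.6603).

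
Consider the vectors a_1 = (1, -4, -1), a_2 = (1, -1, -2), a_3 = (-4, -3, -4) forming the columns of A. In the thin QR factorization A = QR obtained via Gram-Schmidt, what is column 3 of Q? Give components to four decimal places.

e_3 = (-0.9113, -0.1302, -0.3906)

e_1 = a_1/‖a_1‖ = (1, -4, -1)/4.2426 = (0.2357, -0.9428, -0.2357).
r_{12} = e_1·a_2 = 1.6499.
u_2 = a_2 − 1.6499·e_1 = (0.6111, 0.5556, -1.6111).
‖u_2‖ = 1.8105, so e_2 = (0.3375, 0.3069, -0.8899).
r_{13} = e_1·a_3 = 2.8284; r_{23} = e_2·a_3 = 1.2888.
u_3 = a_3 − 2.8284·e_1 − 1.2888·e_2 = (-5.1017, -0.7288, -2.1864).
‖u_3‖ = 5.5981, so e_3 = (-0.9113, -0.1302, -0.3906).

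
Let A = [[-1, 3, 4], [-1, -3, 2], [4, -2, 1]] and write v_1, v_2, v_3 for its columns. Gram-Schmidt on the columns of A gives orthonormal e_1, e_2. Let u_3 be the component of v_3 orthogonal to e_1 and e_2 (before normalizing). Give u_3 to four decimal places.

e_1 = v_1/‖v_1‖ = (-1, -1, 4)/4.2426 = (-0.2357, -0.2357, 0.9428).
r_{12} = e_1·v_2 = -1.8856.
u_2 = v_2 + 1.8856·e_1 = (2.5556, -3.4444, -0.2222).
‖u_2‖ = 4.2947, so e_2 = (0.5950, -0.8020, -0.0517).
r_{13} = e_1·v_3 = -0.4714; r_{23} = e_2·v_3 = 0.7244.
u_3 = v_3 + 0.4714·e_1 − 0.7244·e_2 = (3.4578, 2.4699, 1.4819).

u_3 = (3.4578, 2.4699, 1.4819)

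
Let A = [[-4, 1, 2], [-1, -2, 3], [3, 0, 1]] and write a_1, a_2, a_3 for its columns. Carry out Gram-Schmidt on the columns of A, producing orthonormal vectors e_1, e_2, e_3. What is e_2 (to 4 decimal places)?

a_1 = (-4, -1, 3); ‖a_1‖ = 5.0990, so e_1 = (-0.7845, -0.1961, 0.5883).
e_1·a_2 = (-0.7845)·1 + (-0.1961)·(-2) + 0.5883·0 = -0.3922.
u_2 = a_2 + 0.3922·e_1 = (0.6923, -2.0769, 0.2308).
‖u_2‖ = 2.2014, so e_2 = (0.3145, -0.9435, 0.1048).

e_2 = (0.3145, -0.9435, 0.1048)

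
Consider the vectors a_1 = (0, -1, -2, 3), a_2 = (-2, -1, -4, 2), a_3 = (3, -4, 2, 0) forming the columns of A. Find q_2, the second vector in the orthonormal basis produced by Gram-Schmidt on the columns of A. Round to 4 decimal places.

q_2 = (-0.6693, 0.0239, -0.6215, -0.4064)

q_1 = a_1/‖a_1‖ = (0, -1, -2, 3)/3.7417 = (0.0000, -0.2673, -0.5345, 0.8018).
r_{12} = q_1·a_2 = 4.0089.
u_2 = a_2 − 4.0089·q_1 = (-2.0000, 0.0714, -1.8571, -1.2143).
‖u_2‖ = 2.9881, so q_2 = (-0.6693, 0.0239, -0.6215, -0.4064).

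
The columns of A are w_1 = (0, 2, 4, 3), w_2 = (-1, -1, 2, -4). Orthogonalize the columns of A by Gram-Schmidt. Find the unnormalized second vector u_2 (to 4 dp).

w_1 = (0, 2, 4, 3); ‖w_1‖ = 5.3852, so q_1 = (0.0000, 0.3714, 0.7428, 0.5571).
q_1·w_2 = 0.0000·(-1) + 0.3714·(-1) + 0.7428·2 + 0.5571·(-4) = -1.1142.
u_2 = w_2 + 1.1142·q_1 = (-1.0000, -0.5862, 2.8276, -3.3793).

u_2 = (-1.0000, -0.5862, 2.8276, -3.3793)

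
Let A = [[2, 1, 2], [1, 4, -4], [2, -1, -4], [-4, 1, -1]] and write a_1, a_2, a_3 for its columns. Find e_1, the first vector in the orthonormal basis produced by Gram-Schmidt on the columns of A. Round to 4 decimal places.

e_1 = (0.4000, 0.2000, 0.4000, -0.8000)

a_1 = (2, 1, 2, -4); ‖a_1‖ = 5.0000, so e_1 = (0.4000, 0.2000, 0.4000, -0.8000).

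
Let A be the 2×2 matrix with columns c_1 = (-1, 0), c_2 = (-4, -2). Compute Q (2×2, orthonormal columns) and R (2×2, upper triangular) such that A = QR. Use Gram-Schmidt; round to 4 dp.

c_1 = (-1, 0); ‖c_1‖ = 1.0000, so e_1 = (-1.0000, 0.0000).
e_1·c_2 = (-1.0000)·(-4) + 0.0000·(-2) = 4.0000.
u_2 = c_2 − 4.0000·e_1 = (0.0000, -2.0000).
‖u_2‖ = 2.0000, so e_2 = (0.0000, -1.0000).

Q = [[-1.0000, 0.0000], [0.0000, -1.0000]], R = [[1.0000, 4.0000], [0.0000, 2.0000]]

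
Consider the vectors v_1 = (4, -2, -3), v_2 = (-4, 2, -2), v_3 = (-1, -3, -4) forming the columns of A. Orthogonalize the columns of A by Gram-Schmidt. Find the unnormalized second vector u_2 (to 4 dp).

v_1 = (4, -2, -3); ‖v_1‖ = 5.3852, so q_1 = (0.7428, -0.3714, -0.5571).
q_1·v_2 = 0.7428·(-4) + (-0.3714)·2 + (-0.5571)·(-2) = -2.5997.
u_2 = v_2 + 2.5997·q_1 = (-2.0690, 1.0345, -3.4483).

u_2 = (-2.0690, 1.0345, -3.4483)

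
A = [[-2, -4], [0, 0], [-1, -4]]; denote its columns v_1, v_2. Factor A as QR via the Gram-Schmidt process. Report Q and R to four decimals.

Q = [[-0.8944, 0.4472], [0.0000, 0.0000], [-0.4472, -0.8944]], R = [[2.2361, 5.3666], [0.0000, 1.7889]]

e_1 = v_1/‖v_1‖ = (-2, 0, -1)/2.2361 = (-0.8944, 0.0000, -0.4472).
r_{12} = e_1·v_2 = 5.3666.
u_2 = v_2 − 5.3666·e_1 = (0.8000, 0.0000, -1.6000).
‖u_2‖ = 1.7889, so e_2 = (0.4472, 0.0000, -0.8944).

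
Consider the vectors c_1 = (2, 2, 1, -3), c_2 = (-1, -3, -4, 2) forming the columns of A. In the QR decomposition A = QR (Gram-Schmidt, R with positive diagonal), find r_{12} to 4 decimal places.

r_{12} = -4.2426

c_1 = (2, 2, 1, -3); ‖c_1‖ = 4.2426, so e_1 = (0.4714, 0.4714, 0.2357, -0.7071).
r_{12} = e_1·c_2 = -4.2426.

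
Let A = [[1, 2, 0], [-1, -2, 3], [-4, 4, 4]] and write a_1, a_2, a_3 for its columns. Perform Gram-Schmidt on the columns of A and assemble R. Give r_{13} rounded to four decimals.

e_1 = a_1/‖a_1‖ = (1, -1, -4)/4.2426 = (0.2357, -0.2357, -0.9428).
r_{13} = e_1·a_3 = -4.4783.

r_{13} = -4.4783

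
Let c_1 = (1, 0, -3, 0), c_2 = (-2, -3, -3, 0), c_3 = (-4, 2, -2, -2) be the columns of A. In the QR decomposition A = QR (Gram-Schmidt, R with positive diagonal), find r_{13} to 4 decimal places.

e_1 = c_1/‖c_1‖ = (1, 0, -3, 0)/3.1623 = (0.3162, 0.0000, -0.9487, 0.0000).
r_{13} = e_1·c_3 = 0.6325.

r_{13} = 0.6325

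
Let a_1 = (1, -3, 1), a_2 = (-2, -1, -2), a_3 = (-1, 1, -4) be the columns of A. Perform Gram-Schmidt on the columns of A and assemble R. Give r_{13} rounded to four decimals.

q_1 = a_1/‖a_1‖ = (1, -3, 1)/3.3166 = (0.3015, -0.9045, 0.3015).
r_{13} = q_1·a_3 = -2.4121.

r_{13} = -2.4121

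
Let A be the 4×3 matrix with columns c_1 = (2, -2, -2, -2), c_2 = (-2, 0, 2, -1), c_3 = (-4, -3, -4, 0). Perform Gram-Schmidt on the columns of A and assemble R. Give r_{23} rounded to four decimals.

c_1 = (2, -2, -2, -2); ‖c_1‖ = 4.0000, so q_1 = (0.5000, -0.5000, -0.5000, -0.5000).
q_1·c_2 = 0.5000·(-2) + (-0.5000)·0 + (-0.5000)·2 + (-0.5000)·(-1) = -1.5000.
u_2 = c_2 + 1.5000·q_1 = (-1.2500, -0.7500, 1.2500, -1.7500).
‖u_2‖ = 2.5981, so q_2 = (-0.4811, -0.2887, 0.4811, -0.6736).
r_{23} = q_2·c_3 = 0.8660.

r_{23} = 0.8660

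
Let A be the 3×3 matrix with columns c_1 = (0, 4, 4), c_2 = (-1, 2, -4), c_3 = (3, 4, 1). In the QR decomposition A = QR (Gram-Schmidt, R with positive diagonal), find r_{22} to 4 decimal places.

r_{22} = 4.3589

e_1 = c_1/‖c_1‖ = (0, 4, 4)/5.6569 = (0.0000, 0.7071, 0.7071).
r_{12} = e_1·c_2 = -1.4142.
u_2 = c_2 + 1.4142·e_1 = (-1.0000, 3.0000, -3.0000).
r_{22} = ‖u_2‖ = 4.3589.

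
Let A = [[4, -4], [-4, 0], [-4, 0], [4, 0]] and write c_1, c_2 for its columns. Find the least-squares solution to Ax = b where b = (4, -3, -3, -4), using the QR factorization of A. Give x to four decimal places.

c_1 = (4, -4, -4, 4); ‖c_1‖ = 8.0000, so e_1 = (0.5000, -0.5000, -0.5000, 0.5000).
e_1·c_2 = 0.5000·(-4) + (-0.5000)·0 + (-0.5000)·0 + 0.5000·0 = -2.0000.
u_2 = c_2 + 2.0000·e_1 = (-3.0000, -1.0000, -1.0000, 1.0000).
‖u_2‖ = 3.4641, so e_2 = (-0.8660, -0.2887, -0.2887, 0.2887).
Qᵀb = (3.0000, -2.8868).
Back-substitute: x_2 = -2.8868/3.4641 = -0.8333.
x_1 = (3.0000 + 2.0000·(-0.8333))/8.0000 = 0.1667.

x = (0.1667, -0.8333)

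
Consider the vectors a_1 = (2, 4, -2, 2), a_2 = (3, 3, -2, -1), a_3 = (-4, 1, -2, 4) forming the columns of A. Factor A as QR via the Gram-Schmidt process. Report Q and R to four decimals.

e_1 = a_1/‖a_1‖ = (2, 4, -2, 2)/5.2915 = (0.3780, 0.7559, -0.3780, 0.3780).
r_{12} = e_1·a_2 = 3.7796.
u_2 = a_2 − 3.7796·e_1 = (1.5714, 0.1429, -0.5714, -2.4286).
‖u_2‖ = 2.9520, so e_2 = (0.5323, 0.0484, -0.1936, -0.8227).
r_{13} = e_1·a_3 = 1.5119; r_{23} = e_2·a_3 = -4.9845.
u_3 = a_3 − 1.5119·e_1 + 4.9845·e_2 = (-1.9180, 0.0984, -2.3934, -0.6721).
‖u_3‖ = 3.1415, so e_3 = (-0.6106, 0.0313, -0.7619, -0.2140).

Q = [[0.3780, 0.5323, -0.6106], [0.7559, 0.0484, 0.0313], [-0.3780, -0.1936, -0.7619], [0.3780, -0.8227, -0.2140]], R = [[5.2915, 3.7796, 1.5119], [0.0000, 2.9520, -4.9845], [0.0000, 0.0000, 3.1415]]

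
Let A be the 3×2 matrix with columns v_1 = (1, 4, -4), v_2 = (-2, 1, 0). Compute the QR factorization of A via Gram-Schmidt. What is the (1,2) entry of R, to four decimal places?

v_1 = (1, 4, -4); ‖v_1‖ = 5.7446, so e_1 = (0.1741, 0.6963, -0.6963).
r_{12} = e_1·v_2 = 0.3482.

r_{12} = 0.3482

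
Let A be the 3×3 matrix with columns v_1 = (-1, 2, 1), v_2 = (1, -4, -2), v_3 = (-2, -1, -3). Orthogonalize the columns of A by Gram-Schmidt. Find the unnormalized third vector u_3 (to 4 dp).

u_3 = (0.0000, 1.0000, -2.0000)

q_1 = v_1/‖v_1‖ = (-1, 2, 1)/2.4495 = (-0.4082, 0.8165, 0.4082).
r_{12} = q_1·v_2 = -4.4907.
u_2 = v_2 + 4.4907·q_1 = (-0.8333, -0.3333, -0.1667).
‖u_2‖ = 0.9129, so q_2 = (-0.9129, -0.3651, -0.1826).
r_{13} = q_1·v_3 = -1.2247; r_{23} = q_2·v_3 = 2.7386.
u_3 = v_3 + 1.2247·q_1 − 2.7386·q_2 = (0.0000, 1.0000, -2.0000).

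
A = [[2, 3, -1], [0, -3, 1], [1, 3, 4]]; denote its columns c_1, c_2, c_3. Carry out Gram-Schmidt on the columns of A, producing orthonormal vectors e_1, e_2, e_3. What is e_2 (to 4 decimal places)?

e_1 = c_1/‖c_1‖ = (2, 0, 1)/2.2361 = (0.8944, 0.0000, 0.4472).
r_{12} = e_1·c_2 = 4.0249.
u_2 = c_2 − 4.0249·e_1 = (-0.6000, -3.0000, 1.2000).
‖u_2‖ = 3.2863, so e_2 = (-0.1826, -0.9129, 0.3651).

e_2 = (-0.1826, -0.9129, 0.3651)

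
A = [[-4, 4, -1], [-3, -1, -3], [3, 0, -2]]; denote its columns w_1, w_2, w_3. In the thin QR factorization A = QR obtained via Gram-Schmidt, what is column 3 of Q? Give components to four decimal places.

e_3 = (-0.1483, -0.5934, -0.7911)

w_1 = (-4, -3, 3); ‖w_1‖ = 5.8310, so e_1 = (-0.6860, -0.5145, 0.5145).
e_1·w_2 = (-0.6860)·4 + (-0.5145)·(-1) + 0.5145·0 = -2.2295.
u_2 = w_2 + 2.2295·e_1 = (2.4706, -2.1471, 1.1471).
‖u_2‖ = 3.4683, so e_2 = (0.7123, -0.6190, 0.3307).
e_1·w_3 = (-0.6860)·(-1) + (-0.5145)·(-3) + 0.5145·(-2) = 1.2005; e_2·w_3 = 0.7123·(-1) + (-0.6190)·(-3) + 0.3307·(-2) = 0.4834.
u_3 = w_3 − 1.2005·e_1 − 0.4834·e_2 = (-0.5208, -2.0831, -2.7775).
‖u_3‖ = 3.5107, so e_3 = (-0.1483, -0.5934, -0.7911).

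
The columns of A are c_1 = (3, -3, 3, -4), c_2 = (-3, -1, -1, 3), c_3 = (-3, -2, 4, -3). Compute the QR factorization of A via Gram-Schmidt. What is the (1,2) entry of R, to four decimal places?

e_1 = c_1/‖c_1‖ = (3, -3, 3, -4)/6.5574 = (0.4575, -0.4575, 0.4575, -0.6100).
r_{12} = e_1·c_2 = -3.2025.

r_{12} = -3.2025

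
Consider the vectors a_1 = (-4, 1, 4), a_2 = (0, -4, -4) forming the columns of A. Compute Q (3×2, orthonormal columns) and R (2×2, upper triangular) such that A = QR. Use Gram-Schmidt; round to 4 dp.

Q = [[-0.6963, -0.5437], [0.1741, -0.7612], [0.6963, -0.3534]], R = [[5.7446, -3.4816], [0.0000, 4.4586]]

a_1 = (-4, 1, 4); ‖a_1‖ = 5.7446, so q_1 = (-0.6963, 0.1741, 0.6963).
q_1·a_2 = (-0.6963)·0 + 0.1741·(-4) + 0.6963·(-4) = -3.4816.
u_2 = a_2 + 3.4816·q_1 = (-2.4242, -3.3939, -1.5758).
‖u_2‖ = 4.4586, so q_2 = (-0.5437, -0.7612, -0.3534).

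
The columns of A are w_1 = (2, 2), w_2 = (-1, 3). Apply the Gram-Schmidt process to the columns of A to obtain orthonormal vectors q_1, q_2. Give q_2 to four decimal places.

w_1 = (2, 2); ‖w_1‖ = 2.8284, so q_1 = (0.7071, 0.7071).
q_1·w_2 = 0.7071·(-1) + 0.7071·3 = 1.4142.
u_2 = w_2 − 1.4142·q_1 = (-2.0000, 2.0000).
‖u_2‖ = 2.8284, so q_2 = (-0.7071, 0.7071).

q_2 = (-0.7071, 0.7071)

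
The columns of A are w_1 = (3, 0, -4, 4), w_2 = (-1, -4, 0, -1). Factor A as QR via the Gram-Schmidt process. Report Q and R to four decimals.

e_1 = w_1/‖w_1‖ = (3, 0, -4, 4)/6.4031 = (0.4685, 0.0000, -0.6247, 0.6247).
r_{12} = e_1·w_2 = -1.0932.
u_2 = w_2 + 1.0932·e_1 = (-0.4878, -4.0000, -0.6829, -0.3171).
‖u_2‖ = 4.0994, so e_2 = (-0.1190, -0.9758, -0.1666, -0.0773).

Q = [[0.4685, -0.1190], [0.0000, -0.9758], [-0.6247, -0.1666], [0.6247, -0.0773]], R = [[6.4031, -1.0932], [0.0000, 4.0994]]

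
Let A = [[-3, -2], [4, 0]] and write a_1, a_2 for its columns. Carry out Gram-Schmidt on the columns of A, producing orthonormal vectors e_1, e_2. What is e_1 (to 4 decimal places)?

a_1 = (-3, 4); ‖a_1‖ = 5.0000, so e_1 = (-0.6000, 0.8000).

e_1 = (-0.6000, 0.8000)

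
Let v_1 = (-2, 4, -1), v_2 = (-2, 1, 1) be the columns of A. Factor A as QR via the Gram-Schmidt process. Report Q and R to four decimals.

v_1 = (-2, 4, -1); ‖v_1‖ = 4.5826, so e_1 = (-0.4364, 0.8729, -0.2182).
e_1·v_2 = (-0.4364)·(-2) + 0.8729·1 + (-0.2182)·1 = 1.5275.
u_2 = v_2 − 1.5275·e_1 = (-1.3333, -0.3333, 1.3333).
‖u_2‖ = 1.9149, so e_2 = (-0.6963, -0.1741, 0.6963).

Q = [[-0.4364, -0.6963], [0.8729, -0.1741], [-0.2182, 0.6963]], R = [[4.5826, 1.5275], [0.0000, 1.9149]]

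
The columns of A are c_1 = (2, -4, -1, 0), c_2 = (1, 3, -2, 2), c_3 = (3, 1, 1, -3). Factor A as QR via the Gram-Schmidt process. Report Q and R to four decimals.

e_1 = c_1/‖c_1‖ = (2, -4, -1, 0)/4.5826 = (0.4364, -0.8729, -0.2182, 0.0000).
r_{12} = e_1·c_2 = -1.7457.
u_2 = c_2 + 1.7457·e_1 = (1.7619, 1.4762, -2.3810, 2.0000).
‖u_2‖ = 3.8668, so e_2 = (0.4556, 0.3818, -0.6157, 0.5172).
r_{13} = e_1·c_3 = 0.2182; r_{23} = e_2·c_3 = -0.4187.
u_3 = c_3 − 0.2182·e_1 + 0.4187·e_2 = (3.0955, 1.3503, 0.7898, -2.7834).
‖u_3‖ = 4.4471, so e_3 = (0.6961, 0.3036, 0.1776, -0.6259).

Q = [[0.4364, 0.4556, 0.6961], [-0.8729, 0.3818, 0.3036], [-0.2182, -0.6157, 0.1776], [0.0000, 0.5172, -0.6259]], R = [[4.5826, -1.7457, 0.2182], [0.0000, 3.8668, -0.4187], [0.0000, 0.0000, 4.4471]]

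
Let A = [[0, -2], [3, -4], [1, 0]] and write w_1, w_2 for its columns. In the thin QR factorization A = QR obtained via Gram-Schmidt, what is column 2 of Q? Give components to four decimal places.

q_2 = (-0.8452, -0.1690, 0.5071)

w_1 = (0, 3, 1); ‖w_1‖ = 3.1623, so q_1 = (0.0000, 0.9487, 0.3162).
q_1·w_2 = 0.0000·(-2) + 0.9487·(-4) + 0.3162·0 = -3.7947.
u_2 = w_2 + 3.7947·q_1 = (-2.0000, -0.4000, 1.2000).
‖u_2‖ = 2.3664, so q_2 = (-0.8452, -0.1690, 0.5071).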